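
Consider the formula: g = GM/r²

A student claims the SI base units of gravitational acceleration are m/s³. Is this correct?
Units of each symbol in g = GM/r²:
  G (gravitational constant): m³/(kg·s²)
  M (mass): kg
  r (distance): m  → to the power 2 in the denominator, contributes 1/m²

Multiplying the contributions: [m³/(kg·s²)] · [kg] · [1/m²]
Adding exponents of each base unit: m: 1, s: -2
SI base units of gravitational acceleration: m/s²

The claimed units m/s³ (exponents m: 1, s: -3) do not match the derived units m/s² (exponents m: 1, s: -2), so the claim is incorrect.

Answer: No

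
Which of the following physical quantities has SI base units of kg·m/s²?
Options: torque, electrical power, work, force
Checking the SI base units of each option:
  torque (τ = Fr): kg·m²/s²  ✗
  electrical power (P = IV): kg·m²/s³  ✗
  work (W = Fd): kg·m²/s²  ✗
  force (F = ma): kg·m/s²  ✓ matches

Only force has units kg·m/s².

Answer: force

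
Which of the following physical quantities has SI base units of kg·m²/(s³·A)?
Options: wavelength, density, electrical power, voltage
Checking the SI base units of each option:
  wavelength (λ = v/f): m  ✗
  density (ρ = m/V): kg/m³  ✗
  electrical power (P = IV): kg·m²/s³  ✗
  voltage (V = IR): kg·m²/(s³·A)  ✓ matches

Only voltage has units kg·m²/(s³·A).

Answer: voltage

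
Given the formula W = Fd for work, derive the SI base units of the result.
Units of each symbol in W = Fd:
  F (force): kg·m/s²
  d (displacement): m

Multiplying the contributions: [kg·m/s²] · [m]
Adding exponents of each base unit: kg: 1, m: 2, s: -2
SI base units of work: kg·m²/s²

Answer: kg·m²/s²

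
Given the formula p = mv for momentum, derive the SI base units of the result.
Units of each symbol in p = mv:
  m (mass): kg
  v (velocity): m/s

Multiplying the contributions: [kg] · [m/s]
Adding exponents of each base unit: kg: 1, m: 1, s: -1
SI base units of momentum: kg·m/s

Answer: kg·m/s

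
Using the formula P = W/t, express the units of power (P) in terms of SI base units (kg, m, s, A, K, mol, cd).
Units of each symbol in P = W/t:
  W (work): kg·m²/s²
  t (time): s  → in the denominator, contributes 1/s

Multiplying the contributions: [kg·m²/s²] · [1/s]
Adding exponents of each base unit: kg: 1, m: 2, s: -3
SI base units of power: kg·m²/s³

Answer: kg·m²/s³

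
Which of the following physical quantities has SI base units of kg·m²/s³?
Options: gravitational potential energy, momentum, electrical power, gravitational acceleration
Checking the SI base units of each option:
  gravitational potential energy (U = -GMm/r): kg·m²/s²  ✗
  momentum (p = mv): kg·m/s  ✗
  electrical power (P = IV): kg·m²/s³  ✓ matches
  gravitational acceleration (g = GM/r²): m/s²  ✗

Only electrical power has units kg·m²/s³.

Answer: electrical power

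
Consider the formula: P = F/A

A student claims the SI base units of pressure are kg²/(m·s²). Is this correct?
Units of each symbol in P = F/A:
  F (force): kg·m/s²
  A (area): m²  → in the denominator, contributes 1/m²

Multiplying the contributions: [kg·m/s²] · [1/m²]
Adding exponents of each base unit: kg: 1, m: -1, s: -2
SI base units of pressure: kg/(m·s²)

The claimed units kg²/(m·s²) (exponents kg: 2, m: -1, s: -2) do not match the derived units kg/(m·s²) (exponents kg: 1, m: -1, s: -2), so the claim is incorrect.

Answer: No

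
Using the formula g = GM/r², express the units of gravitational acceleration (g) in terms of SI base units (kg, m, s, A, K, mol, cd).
Units of each symbol in g = GM/r²:
  G (gravitational constant): m³/(kg·s²)
  M (mass): kg
  r (distance): m  → to the power 2 in the denominator, contributes 1/m²

Multiplying the contributions: [m³/(kg·s²)] · [kg] · [1/m²]
Adding exponents of each base unit: m: 1, s: -2
SI base units of gravitational acceleration: m/s²

Answer: m/s²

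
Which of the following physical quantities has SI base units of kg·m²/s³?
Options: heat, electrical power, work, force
Checking the SI base units of each option:
  heat (Q = mcΔT): kg·m²/s²  ✗
  electrical power (P = IV): kg·m²/s³  ✓ matches
  work (W = Fd): kg·m²/s²  ✗
  force (F = ma): kg·m/s²  ✗

Only electrical power has units kg·m²/s³.

Answer: electrical power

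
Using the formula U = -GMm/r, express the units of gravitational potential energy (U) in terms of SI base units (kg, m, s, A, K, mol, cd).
Units of each symbol in U = -GMm/r:
  G (gravitational constant): m³/(kg·s²)
  M (mass): kg
  m (mass): kg
  r (distance): m  → in the denominator, contributes 1/m
  The minus sign does not affect the units.

Multiplying the contributions: [m³/(kg·s²)] · [kg] · [kg] · [1/m]
Adding exponents of each base unit: kg: 1, m: 2, s: -2
SI base units of gravitational potential energy: kg·m²/s²

Answer: kg·m²/s²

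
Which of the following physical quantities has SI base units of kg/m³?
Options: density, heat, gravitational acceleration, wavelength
Checking the SI base units of each option:
  density (ρ = m/V): kg/m³  ✓ matches
  heat (Q = mcΔT): kg·m²/s²  ✗
  gravitational acceleration (g = GM/r²): m/s²  ✗
  wavelength (λ = v/f): m  ✗

Only density has units kg/m³.

Answer: density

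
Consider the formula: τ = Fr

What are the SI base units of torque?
Units of each symbol in τ = Fr:
  F (force): kg·m/s²
  r (lever arm): m

Multiplying the contributions: [kg·m/s²] · [m]
Adding exponents of each base unit: kg: 1, m: 2, s: -2
SI base units of torque: kg·m²/s²

Answer: kg·m²/s²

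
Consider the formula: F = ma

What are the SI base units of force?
Units of each symbol in F = ma:
  m (mass): kg
  a (acceleration): m/s²

Multiplying the contributions: [kg] · [m/s²]
Adding exponents of each base unit: kg: 1, m: 1, s: -2
SI base units of force: kg·m/s²

Answer: kg·m/s²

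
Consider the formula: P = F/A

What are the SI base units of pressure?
Units of each symbol in P = F/A:
  F (force): kg·m/s²
  A (area): m²  → in the denominator, contributes 1/m²

Multiplying the contributions: [kg·m/s²] · [1/m²]
Adding exponents of each base unit: kg: 1, m: -1, s: -2
SI base units of pressure: kg/(m·s²)

Answer: kg/(m·s²)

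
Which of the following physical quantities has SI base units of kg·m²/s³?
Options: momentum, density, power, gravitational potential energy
Checking the SI base units of each option:
  momentum (p = mv): kg·m/s  ✗
  density (ρ = m/V): kg/m³  ✗
  power (P = W/t): kg·m²/s³  ✓ matches
  gravitational potential energy (U = -GMm/r): kg·m²/s²  ✗

Only power has units kg·m²/s³.

Answer: power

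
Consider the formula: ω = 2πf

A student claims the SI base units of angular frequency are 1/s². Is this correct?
Units of each symbol in ω = 2πf:
  f (frequency): 1/s
  The factor 2π is dimensionless.

Multiplying the contributions: [1/s]
Adding exponents of each base unit: s: -1
SI base units of angular frequency: 1/s

The claimed units 1/s² (exponents s: -2) do not match the derived units 1/s (exponents s: -1), so the claim is incorrect.

Answer: No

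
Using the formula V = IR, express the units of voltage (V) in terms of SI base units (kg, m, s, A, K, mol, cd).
Units of each symbol in V = IR:
  I (current): A
  R (resistance, in ohms): kg·m²/(s³·A²)

Multiplying the contributions: [A] · [kg·m²/(s³·A²)]
Adding exponents of each base unit: kg: 1, m: 2, s: -3, A: -1
SI base units of voltage: kg·m²/(s³·A)

Answer: kg·m²/(s³·A)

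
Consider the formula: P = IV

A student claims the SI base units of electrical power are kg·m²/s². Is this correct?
Units of each symbol in P = IV:
  I (current): A
  V (voltage, in volts): kg·m²/(s³·A)

Multiplying the contributions: [A] · [kg·m²/(s³·A)]
Adding exponents of each base unit: kg: 1, m: 2, s: -3
SI base units of electrical power: kg·m²/s³

The claimed units kg·m²/s² (exponents kg: 1, m: 2, s: -2) do not match the derived units kg·m²/s³ (exponents kg: 1, m: 2, s: -3), so the claim is incorrect.

Answer: No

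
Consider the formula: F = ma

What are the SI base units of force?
Units of each symbol in F = ma:
  m (mass): kg
  a (acceleration): m/s²

Multiplying the contributions: [kg] · [m/s²]
Adding exponents of each base unit: kg: 1, m: 1, s: -2
SI base units of force: kg·m/s²

Answer: kg·m/s²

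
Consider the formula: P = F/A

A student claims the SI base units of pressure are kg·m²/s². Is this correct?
Units of each symbol in P = F/A:
  F (force): kg·m/s²
  A (area): m²  → in the denominator, contributes 1/m²

Multiplying the contributions: [kg·m/s²] · [1/m²]
Adding exponents of each base unit: kg: 1, m: -1, s: -2
SI base units of pressure: kg/(m·s²)

The claimed units kg·m²/s² (exponents kg: 1, m: 2, s: -2) do not match the derived units kg/(m·s²) (exponents kg: 1, m: -1, s: -2), so the claim is incorrect.

Answer: No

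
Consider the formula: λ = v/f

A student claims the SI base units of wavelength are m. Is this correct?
Units of each symbol in λ = v/f:
  v (wave speed): m/s
  f (frequency): 1/s  → in the denominator, contributes s

Multiplying the contributions: [m/s] · [s]
Adding exponents of each base unit: m: 1
SI base units of wavelength: m

The claimed units m match the derived units, so the claim is correct.

Answer: Yes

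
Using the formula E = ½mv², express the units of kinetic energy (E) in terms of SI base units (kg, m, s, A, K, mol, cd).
Units of each symbol in E = ½mv²:
  m (mass): kg
  v (speed): m/s  → to the power 2, contributes m²/s²
  The factor ½ is dimensionless.

Multiplying the contributions: [kg] · [m²/s²]
Adding exponents of each base unit: kg: 1, m: 2, s: -2
SI base units of kinetic energy: kg·m²/s²

Answer: kg·m²/s²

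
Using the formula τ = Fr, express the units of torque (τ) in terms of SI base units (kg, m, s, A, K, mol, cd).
Units of each symbol in τ = Fr:
  F (force): kg·m/s²
  r (lever arm): m

Multiplying the contributions: [kg·m/s²] · [m]
Adding exponents of each base unit: kg: 1, m: 2, s: -2
SI base units of torque: kg·m²/s²

Answer: kg·m²/s²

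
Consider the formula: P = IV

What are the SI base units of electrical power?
Units of each symbol in P = IV:
  I (current): A
  V (voltage, in volts): kg·m²/(s³·A)

Multiplying the contributions: [A] · [kg·m²/(s³·A)]
Adding exponents of each base unit: kg: 1, m: 2, s: -3
SI base units of electrical power: kg·m²/s³

Answer: kg·m²/s³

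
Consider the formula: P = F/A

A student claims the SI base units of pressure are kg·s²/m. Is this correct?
Units of each symbol in P = F/A:
  F (force): kg·m/s²
  A (area): m²  → in the denominator, contributes 1/m²

Multiplying the contributions: [kg·m/s²] · [1/m²]
Adding exponents of each base unit: kg: 1, m: -1, s: -2
SI base units of pressure: kg/(m·s²)

The claimed units kg·s²/m (exponents kg: 1, m: -1, s: 2) do not match the derived units kg/(m·s²) (exponents kg: 1, m: -1, s: -2), so the claim is incorrect.

Answer: No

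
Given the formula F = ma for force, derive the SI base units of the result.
Units of each symbol in F = ma:
  m (mass): kg
  a (acceleration): m/s²

Multiplying the contributions: [kg] · [m/s²]
Adding exponents of each base unit: kg: 1, m: 1, s: -2
SI base units of force: kg·m/s²

Answer: kg·m/s²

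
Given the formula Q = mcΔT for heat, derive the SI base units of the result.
Units of each symbol in Q = mcΔT:
  m (mass): kg
  c (specific heat capacity, in J/(kg·K)): m²/(s²·K)
  ΔT (temperature change): K

Multiplying the contributions: [kg] · [m²/(s²·K)] · [K]
Adding exponents of each base unit: kg: 1, m: 2, s: -2
SI base units of heat: kg·m²/s²

Answer: kg·m²/s²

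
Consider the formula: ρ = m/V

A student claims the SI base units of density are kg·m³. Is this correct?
Units of each symbol in ρ = m/V:
  m (mass): kg
  V (volume): m³  → in the denominator, contributes 1/m³

Multiplying the contributions: [kg] · [1/m³]
Adding exponents of each base unit: kg: 1, m: -3
SI base units of density: kg/m³

The claimed units kg·m³ (exponents kg: 1, m: 3) do not match the derived units kg/m³ (exponents kg: 1, m: -3), so the claim is incorrect.

Answer: No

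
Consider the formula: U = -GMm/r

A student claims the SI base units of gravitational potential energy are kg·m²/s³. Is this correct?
Units of each symbol in U = -GMm/r:
  G (gravitational constant): m³/(kg·s²)
  M (mass): kg
  m (mass): kg
  r (distance): m  → in the denominator, contributes 1/m
  The minus sign does not affect the units.

Multiplying the contributions: [m³/(kg·s²)] · [kg] · [kg] · [1/m]
Adding exponents of each base unit: kg: 1, m: 2, s: -2
SI base units of gravitational potential energy: kg·m²/s²

The claimed units kg·m²/s³ (exponents kg: 1, m: 2, s: -3) do not match the derived units kg·m²/s² (exponents kg: 1, m: 2, s: -2), so the claim is incorrect.

Answer: No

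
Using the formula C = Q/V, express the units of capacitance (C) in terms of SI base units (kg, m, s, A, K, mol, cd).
Units of each symbol in C = Q/V:
  Q (charge, in coulombs): s·A
  V (voltage, in volts): kg·m²/(s³·A)  → in the denominator, contributes s³·A/(kg·m²)

Multiplying the contributions: [s·A] · [s³·A/(kg·m²)]
Adding exponents of each base unit: kg: -1, m: -2, s: 4, A: 2
SI base units of capacitance: s⁴·A²/(kg·m²)

Answer: s⁴·A²/(kg·m²)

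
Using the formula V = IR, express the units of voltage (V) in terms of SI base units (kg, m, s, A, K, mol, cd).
Units of each symbol in V = IR:
  I (current): A
  R (resistance, in ohms): kg·m²/(s³·A²)

Multiplying the contributions: [A] · [kg·m²/(s³·A²)]
Adding exponents of each base unit: kg: 1, m: 2, s: -3, A: -1
SI base units of voltage: kg·m²/(s³·A)

Answer: kg·m²/(s³·A)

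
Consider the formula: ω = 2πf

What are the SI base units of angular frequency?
Units of each symbol in ω = 2πf:
  f (frequency): 1/s
  The factor 2π is dimensionless.

Multiplying the contributions: [1/s]
Adding exponents of each base unit: s: -1
SI base units of angular frequency: 1/s

Answer: 1/s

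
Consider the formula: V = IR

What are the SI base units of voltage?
Units of each symbol in V = IR:
  I (current): A
  R (resistance, in ohms): kg·m²/(s³·A²)

Multiplying the contributions: [A] · [kg·m²/(s³·A²)]
Adding exponents of each base unit: kg: 1, m: 2, s: -3, A: -1
SI base units of voltage: kg·m²/(s³·A)

Answer: kg·m²/(s³·A)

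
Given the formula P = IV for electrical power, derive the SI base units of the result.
Units of each symbol in P = IV:
  I (current): A
  V (voltage, in volts): kg·m²/(s³·A)

Multiplying the contributions: [A] · [kg·m²/(s³·A)]
Adding exponents of each base unit: kg: 1, m: 2, s: -3
SI base units of electrical power: kg·m²/s³

Answer: kg·m²/s³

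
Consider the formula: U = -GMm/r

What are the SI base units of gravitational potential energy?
Units of each symbol in U = -GMm/r:
  G (gravitational constant): m³/(kg·s²)
  M (mass): kg
  m (mass): kg
  r (distance): m  → in the denominator, contributes 1/m
  The minus sign does not affect the units.

Multiplying the contributions: [m³/(kg·s²)] · [kg] · [kg] · [1/m]
Adding exponents of each base unit: kg: 1, m: 2, s: -2
SI base units of gravitational potential energy: kg·m²/s²

Answer: kg·m²/s²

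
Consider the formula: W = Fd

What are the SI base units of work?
Units of each symbol in W = Fd:
  F (force): kg·m/s²
  d (displacement): m

Multiplying the contributions: [kg·m/s²] · [m]
Adding exponents of each base unit: kg: 1, m: 2, s: -2
SI base units of work: kg·m²/s²

Answer: kg·m²/s²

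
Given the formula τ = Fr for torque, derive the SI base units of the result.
Units of each symbol in τ = Fr:
  F (force): kg·m/s²
  r (lever arm): m

Multiplying the contributions: [kg·m/s²] · [m]
Adding exponents of each base unit: kg: 1, m: 2, s: -2
SI base units of torque: kg·m²/s²

Answer: kg·m²/s²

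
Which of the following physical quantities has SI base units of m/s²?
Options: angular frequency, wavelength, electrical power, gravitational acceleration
Checking the SI base units of each option:
  angular frequency (ω = 2πf): 1/s  ✗
  wavelength (λ = v/f): m  ✗
  electrical power (P = IV): kg·m²/s³  ✗
  gravitational acceleration (g = GM/r²): m/s²  ✓ matches

Only gravitational acceleration has units m/s².

Answer: gravitational acceleration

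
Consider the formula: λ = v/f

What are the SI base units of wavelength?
Units of each symbol in λ = v/f:
  v (wave speed): m/s
  f (frequency): 1/s  → in the denominator, contributes s

Multiplying the contributions: [m/s] · [s]
Adding exponents of each base unit: m: 1
SI base units of wavelength: m

Answer: m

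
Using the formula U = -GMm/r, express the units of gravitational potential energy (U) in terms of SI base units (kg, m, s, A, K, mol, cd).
Units of each symbol in U = -GMm/r:
  G (gravitational constant): m³/(kg·s²)
  M (mass): kg
  m (mass): kg
  r (distance): m  → in the denominator, contributes 1/m
  The minus sign does not affect the units.

Multiplying the contributions: [m³/(kg·s²)] · [kg] · [kg] · [1/m]
Adding exponents of each base unit: kg: 1, m: 2, s: -2
SI base units of gravitational potential energy: kg·m²/s²

Answer: kg·m²/s²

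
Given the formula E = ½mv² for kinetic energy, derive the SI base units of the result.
Units of each symbol in E = ½mv²:
  m (mass): kg
  v (speed): m/s  → to the power 2, contributes m²/s²
  The factor ½ is dimensionless.

Multiplying the contributions: [kg] · [m²/s²]
Adding exponents of each base unit: kg: 1, m: 2, s: -2
SI base units of kinetic energy: kg·m²/s²

Answer: kg·m²/s²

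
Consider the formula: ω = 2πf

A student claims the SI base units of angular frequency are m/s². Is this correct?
Units of each symbol in ω = 2πf:
  f (frequency): 1/s
  The factor 2π is dimensionless.

Multiplying the contributions: [1/s]
Adding exponents of each base unit: s: -1
SI base units of angular frequency: 1/s

The claimed units m/s² (exponents m: 1, s: -2) do not match the derived units 1/s (exponents s: -1), so the claim is incorrect.

Answer: No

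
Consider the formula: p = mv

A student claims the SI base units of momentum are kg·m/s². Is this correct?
Units of each symbol in p = mv:
  m (mass): kg
  v (velocity): m/s

Multiplying the contributions: [kg] · [m/s]
Adding exponents of each base unit: kg: 1, m: 1, s: -1
SI base units of momentum: kg·m/s

The claimed units kg·m/s² (exponents kg: 1, m: 1, s: -2) do not match the derived units kg·m/s (exponents kg: 1, m: 1, s: -1), so the claim is incorrect.

Answer: No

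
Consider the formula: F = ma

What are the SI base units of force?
Units of each symbol in F = ma:
  m (mass): kg
  a (acceleration): m/s²

Multiplying the contributions: [kg] · [m/s²]
Adding exponents of each base unit: kg: 1, m: 1, s: -2
SI base units of force: kg·m/s²

Answer: kg·m/s²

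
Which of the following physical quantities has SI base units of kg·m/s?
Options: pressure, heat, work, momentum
Checking the SI base units of each option:
  pressure (P = F/A): kg/(m·s²)  ✗
  heat (Q = mcΔT): kg·m²/s²  ✗
  work (W = Fd): kg·m²/s²  ✗
  momentum (p = mv): kg·m/s  ✓ matches

Only momentum has units kg·m/s.

Answer: momentum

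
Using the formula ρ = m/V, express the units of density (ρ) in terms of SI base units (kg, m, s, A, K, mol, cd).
Units of each symbol in ρ = m/V:
  m (mass): kg
  V (volume): m³  → in the denominator, contributes 1/m³

Multiplying the contributions: [kg] · [1/m³]
Adding exponents of each base unit: kg: 1, m: -3
SI base units of density: kg/m³

Answer: kg/m³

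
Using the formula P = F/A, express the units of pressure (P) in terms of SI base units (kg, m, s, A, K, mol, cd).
Units of each symbol in P = F/A:
  F (force): kg·m/s²
  A (area): m²  → in the denominator, contributes 1/m²

Multiplying the contributions: [kg·m/s²] · [1/m²]
Adding exponents of each base unit: kg: 1, m: -1, s: -2
SI base units of pressure: kg/(m·s²)

Answer: kg/(m·s²)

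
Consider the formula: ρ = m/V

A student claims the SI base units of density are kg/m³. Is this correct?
Units of each symbol in ρ = m/V:
  m (mass): kg
  V (volume): m³  → in the denominator, contributes 1/m³

Multiplying the contributions: [kg] · [1/m³]
Adding exponents of each base unit: kg: 1, m: -3
SI base units of density: kg/m³

The claimed units kg/m³ match the derived units, so the claim is correct.

Answer: Yes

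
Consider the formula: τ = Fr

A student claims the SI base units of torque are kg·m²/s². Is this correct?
Units of each symbol in τ = Fr:
  F (force): kg·m/s²
  r (lever arm): m

Multiplying the contributions: [kg·m/s²] · [m]
Adding exponents of each base unit: kg: 1, m: 2, s: -2
SI base units of torque: kg·m²/s²

The claimed units kg·m²/s² match the derived units, so the claim is correct.

Answer: Yes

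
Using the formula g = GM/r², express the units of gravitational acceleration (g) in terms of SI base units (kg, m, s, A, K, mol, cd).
Units of each symbol in g = GM/r²:
  G (gravitational constant): m³/(kg·s²)
  M (mass): kg
  r (distance): m  → to the power 2 in the denominator, contributes 1/m²

Multiplying the contributions: [m³/(kg·s²)] · [kg] · [1/m²]
Adding exponents of each base unit: m: 1, s: -2
SI base units of gravitational acceleration: m/s²

Answer: m/s²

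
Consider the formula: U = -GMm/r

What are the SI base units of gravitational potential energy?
Units of each symbol in U = -GMm/r:
  G (gravitational constant): m³/(kg·s²)
  M (mass): kg
  m (mass): kg
  r (distance): m  → in the denominator, contributes 1/m
  The minus sign does not affect the units.

Multiplying the contributions: [m³/(kg·s²)] · [kg] · [kg] · [1/m]
Adding exponents of each base unit: kg: 1, m: 2, s: -2
SI base units of gravitational potential energy: kg·m²/s²

Answer: kg·m²/s²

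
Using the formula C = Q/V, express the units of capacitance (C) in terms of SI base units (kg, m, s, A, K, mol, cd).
Units of each symbol in C = Q/V:
  Q (charge, in coulombs): s·A
  V (voltage, in volts): kg·m²/(s³·A)  → in the denominator, contributes s³·A/(kg·m²)

Multiplying the contributions: [s·A] · [s³·A/(kg·m²)]
Adding exponents of each base unit: kg: -1, m: -2, s: 4, A: 2
SI base units of capacitance: s⁴·A²/(kg·m²)

Answer: s⁴·A²/(kg·m²)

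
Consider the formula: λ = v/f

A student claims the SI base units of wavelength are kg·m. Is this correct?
Units of each symbol in λ = v/f:
  v (wave speed): m/s
  f (frequency): 1/s  → in the denominator, contributes s

Multiplying the contributions: [m/s] · [s]
Adding exponents of each base unit: m: 1
SI base units of wavelength: m

The claimed units kg·m (exponents kg: 1, m: 1) do not match the derived units m (exponents m: 1), so the claim is incorrect.

Answer: No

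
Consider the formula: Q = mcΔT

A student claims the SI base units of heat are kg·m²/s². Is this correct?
Units of each symbol in Q = mcΔT:
  m (mass): kg
  c (specific heat capacity, in J/(kg·K)): m²/(s²·K)
  ΔT (temperature change): K

Multiplying the contributions: [kg] · [m²/(s²·K)] · [K]
Adding exponents of each base unit: kg: 1, m: 2, s: -2
SI base units of heat: kg·m²/s²

The claimed units kg·m²/s² match the derived units, so the claim is correct.

Answer: Yes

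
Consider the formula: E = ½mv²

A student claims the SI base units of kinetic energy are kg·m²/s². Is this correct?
Units of each symbol in E = ½mv²:
  m (mass): kg
  v (speed): m/s  → to the power 2, contributes m²/s²
  The factor ½ is dimensionless.

Multiplying the contributions: [kg] · [m²/s²]
Adding exponents of each base unit: kg: 1, m: 2, s: -2
SI base units of kinetic energy: kg·m²/s²

The claimed units kg·m²/s² match the derived units, so the claim is correct.

Answer: Yes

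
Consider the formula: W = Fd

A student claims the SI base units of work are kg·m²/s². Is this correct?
Units of each symbol in W = Fd:
  F (force): kg·m/s²
  d (displacement): m

Multiplying the contributions: [kg·m/s²] · [m]
Adding exponents of each base unit: kg: 1, m: 2, s: -2
SI base units of work: kg·m²/s²

The claimed units kg·m²/s² match the derived units, so the claim is correct.

Answer: Yes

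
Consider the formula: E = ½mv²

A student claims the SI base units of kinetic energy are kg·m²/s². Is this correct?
Units of each symbol in E = ½mv²:
  m (mass): kg
  v (speed): m/s  → to the power 2, contributes m²/s²
  The factor ½ is dimensionless.

Multiplying the contributions: [kg] · [m²/s²]
Adding exponents of each base unit: kg: 1, m: 2, s: -2
SI base units of kinetic energy: kg·m²/s²

The claimed units kg·m²/s² match the derived units, so the claim is correct.

Answer: Yes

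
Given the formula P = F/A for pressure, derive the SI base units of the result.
Units of each symbol in P = F/A:
  F (force): kg·m/s²
  A (area): m²  → in the denominator, contributes 1/m²

Multiplying the contributions: [kg·m/s²] · [1/m²]
Adding exponents of each base unit: kg: 1, m: -1, s: -2
SI base units of pressure: kg/(m·s²)

Answer: kg/(m·s²)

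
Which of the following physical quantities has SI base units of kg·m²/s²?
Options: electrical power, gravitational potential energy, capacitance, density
Checking the SI base units of each option:
  electrical power (P = IV): kg·m²/s³  ✗
  gravitational potential energy (U = -GMm/r): kg·m²/s²  ✓ matches
  capacitance (C = Q/V): s⁴·A²/(kg·m²)  ✗
  density (ρ = m/V): kg/m³  ✗

Only gravitational potential energy has units kg·m²/s².

Answer: gravitational potential energy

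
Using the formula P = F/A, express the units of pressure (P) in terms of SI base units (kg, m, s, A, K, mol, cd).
Units of each symbol in P = F/A:
  F (force): kg·m/s²
  A (area): m²  → in the denominator, contributes 1/m²

Multiplying the contributions: [kg·m/s²] · [1/m²]
Adding exponents of each base unit: kg: 1, m: -1, s: -2
SI base units of pressure: kg/(m·s²)

Answer: kg/(m·s²)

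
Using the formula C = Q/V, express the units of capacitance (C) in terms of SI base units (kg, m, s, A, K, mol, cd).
Units of each symbol in C = Q/V:
  Q (charge, in coulombs): s·A
  V (voltage, in volts): kg·m²/(s³·A)  → in the denominator, contributes s³·A/(kg·m²)

Multiplying the contributions: [s·A] · [s³·A/(kg·m²)]
Adding exponents of each base unit: kg: -1, m: -2, s: 4, A: 2
SI base units of capacitance: s⁴·A²/(kg·m²)

Answer: s⁴·A²/(kg·m²)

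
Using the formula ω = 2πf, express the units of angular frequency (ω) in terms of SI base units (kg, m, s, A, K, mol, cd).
Units of each symbol in ω = 2πf:
  f (frequency): 1/s
  The factor 2π is dimensionless.

Multiplying the contributions: [1/s]
Adding exponents of each base unit: s: -1
SI base units of angular frequency: 1/s

Answer: 1/s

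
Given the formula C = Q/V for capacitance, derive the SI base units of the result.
Units of each symbol in C = Q/V:
  Q (charge, in coulombs): s·A
  V (voltage, in volts): kg·m²/(s³·A)  → in the denominator, contributes s³·A/(kg·m²)

Multiplying the contributions: [s·A] · [s³·A/(kg·m²)]
Adding exponents of each base unit: kg: -1, m: -2, s: 4, A: 2
SI base units of capacitance: s⁴·A²/(kg·m²)

Answer: s⁴·A²/(kg·m²)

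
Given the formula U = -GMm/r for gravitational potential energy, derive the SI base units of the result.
Units of each symbol in U = -GMm/r:
  G (gravitational constant): m³/(kg·s²)
  M (mass): kg
  m (mass): kg
  r (distance): m  → in the denominator, contributes 1/m
  The minus sign does not affect the units.

Multiplying the contributions: [m³/(kg·s²)] · [kg] · [kg] · [1/m]
Adding exponents of each base unit: kg: 1, m: 2, s: -2
SI base units of gravitational potential energy: kg·m²/s²

Answer: kg·m²/s²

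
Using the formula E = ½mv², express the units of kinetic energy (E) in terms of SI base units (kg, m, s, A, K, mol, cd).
Units of each symbol in E = ½mv²:
  m (mass): kg
  v (speed): m/s  → to the power 2, contributes m²/s²
  The factor ½ is dimensionless.

Multiplying the contributions: [kg] · [m²/s²]
Adding exponents of each base unit: kg: 1, m: 2, s: -2
SI base units of kinetic energy: kg·m²/s²

Answer: kg·m²/s²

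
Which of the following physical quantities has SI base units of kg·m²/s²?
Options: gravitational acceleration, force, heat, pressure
Checking the SI base units of each option:
  gravitational acceleration (g = GM/r²): m/s²  ✗
  force (F = ma): kg·m/s²  ✗
  heat (Q = mcΔT): kg·m²/s²  ✓ matches
  pressure (P = F/A): kg/(m·s²)  ✗

Only heat has units kg·m²/s².

Answer: heat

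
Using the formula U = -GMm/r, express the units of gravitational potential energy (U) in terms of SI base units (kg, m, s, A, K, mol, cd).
Units of each symbol in U = -GMm/r:
  G (gravitational constant): m³/(kg·s²)
  M (mass): kg
  m (mass): kg
  r (distance): m  → in the denominator, contributes 1/m
  The minus sign does not affect the units.

Multiplying the contributions: [m³/(kg·s²)] · [kg] · [kg] · [1/m]
Adding exponents of each base unit: kg: 1, m: 2, s: -2
SI base units of gravitational potential energy: kg·m²/s²

Answer: kg·m²/s²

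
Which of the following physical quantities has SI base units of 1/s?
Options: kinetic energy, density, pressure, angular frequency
Checking the SI base units of each option:
  kinetic energy (E = ½mv²): kg·m²/s²  ✗
  density (ρ = m/V): kg/m³  ✗
  pressure (P = F/A): kg/(m·s²)  ✗
  angular frequency (ω = 2πf): 1/s  ✓ matches

Only angular frequency has units 1/s.

Answer: angular frequency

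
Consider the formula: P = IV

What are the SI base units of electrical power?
Units of each symbol in P = IV:
  I (current): A
  V (voltage, in volts): kg·m²/(s³·A)

Multiplying the contributions: [A] · [kg·m²/(s³·A)]
Adding exponents of each base unit: kg: 1, m: 2, s: -3
SI base units of electrical power: kg·m²/s³

Answer: kg·m²/s³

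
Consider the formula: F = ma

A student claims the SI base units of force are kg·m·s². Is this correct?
Units of each symbol in F = ma:
  m (mass): kg
  a (acceleration): m/s²

Multiplying the contributions: [kg] · [m/s²]
Adding exponents of each base unit: kg: 1, m: 1, s: -2
SI base units of force: kg·m/s²

The claimed units kg·m·s² (exponents kg: 1, m: 1, s: 2) do not match the derived units kg·m/s² (exponents kg: 1, m: 1, s: -2), so the claim is incorrect.

Answer: No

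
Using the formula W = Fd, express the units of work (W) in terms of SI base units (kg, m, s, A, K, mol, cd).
Units of each symbol in W = Fd:
  F (force): kg·m/s²
  d (displacement): m

Multiplying the contributions: [kg·m/s²] · [m]
Adding exponents of each base unit: kg: 1, m: 2, s: -2
SI base units of work: kg·m²/s²

Answer: kg·m²/s²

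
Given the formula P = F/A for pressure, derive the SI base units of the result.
Units of each symbol in P = F/A:
  F (force): kg·m/s²
  A (area): m²  → in the denominator, contributes 1/m²

Multiplying the contributions: [kg·m/s²] · [1/m²]
Adding exponents of each base unit: kg: 1, m: -1, s: -2
SI base units of pressure: kg/(m·s²)

Answer: kg/(m·s²)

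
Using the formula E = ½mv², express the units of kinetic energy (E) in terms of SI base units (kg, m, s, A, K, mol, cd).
Units of each symbol in E = ½mv²:
  m (mass): kg
  v (speed): m/s  → to the power 2, contributes m²/s²
  The factor ½ is dimensionless.

Multiplying the contributions: [kg] · [m²/s²]
Adding exponents of each base unit: kg: 1, m: 2, s: -2
SI base units of kinetic energy: kg·m²/s²

Answer: kg·m²/s²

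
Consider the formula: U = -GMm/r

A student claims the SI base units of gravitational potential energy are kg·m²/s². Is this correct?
Units of each symbol in U = -GMm/r:
  G (gravitational constant): m³/(kg·s²)
  M (mass): kg
  m (mass): kg
  r (distance): m  → in the denominator, contributes 1/m
  The minus sign does not affect the units.

Multiplying the contributions: [m³/(kg·s²)] · [kg] · [kg] · [1/m]
Adding exponents of each base unit: kg: 1, m: 2, s: -2
SI base units of gravitational potential energy: kg·m²/s²

The claimed units kg·m²/s² match the derived units, so the claim is correct.

Answer: Yes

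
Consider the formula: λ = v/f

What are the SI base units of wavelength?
Units of each symbol in λ = v/f:
  v (wave speed): m/s
  f (frequency): 1/s  → in the denominator, contributes s

Multiplying the contributions: [m/s] · [s]
Adding exponents of each base unit: m: 1
SI base units of wavelength: m

Answer: m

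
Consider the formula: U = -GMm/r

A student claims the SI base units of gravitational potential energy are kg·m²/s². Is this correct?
Units of each symbol in U = -GMm/r:
  G (gravitational constant): m³/(kg·s²)
  M (mass): kg
  m (mass): kg
  r (distance): m  → in the denominator, contributes 1/m
  The minus sign does not affect the units.

Multiplying the contributions: [m³/(kg·s²)] · [kg] · [kg] · [1/m]
Adding exponents of each base unit: kg: 1, m: 2, s: -2
SI base units of gravitational potential energy: kg·m²/s²

The claimed units kg·m²/s² match the derived units, so the claim is correct.

Answer: Yes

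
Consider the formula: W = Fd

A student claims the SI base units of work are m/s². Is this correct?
Units of each symbol in W = Fd:
  F (force): kg·m/s²
  d (displacement): m

Multiplying the contributions: [kg·m/s²] · [m]
Adding exponents of each base unit: kg: 1, m: 2, s: -2
SI base units of work: kg·m²/s²

The claimed units m/s² (exponents m: 1, s: -2) do not match the derived units kg·m²/s² (exponents kg: 1, m: 2, s: -2), so the claim is incorrect.

Answer: No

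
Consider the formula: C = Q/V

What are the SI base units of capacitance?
Units of each symbol in C = Q/V:
  Q (charge, in coulombs): s·A
  V (voltage, in volts): kg·m²/(s³·A)  → in the denominator, contributes s³·A/(kg·m²)

Multiplying the contributions: [s·A] · [s³·A/(kg·m²)]
Adding exponents of each base unit: kg: -1, m: -2, s: 4, A: 2
SI base units of capacitance: s⁴·A²/(kg·m²)

Answer: s⁴·A²/(kg·m²)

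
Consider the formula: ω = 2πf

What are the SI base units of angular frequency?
Units of each symbol in ω = 2πf:
  f (frequency): 1/s
  The factor 2π is dimensionless.

Multiplying the contributions: [1/s]
Adding exponents of each base unit: s: -1
SI base units of angular frequency: 1/s

Answer: 1/s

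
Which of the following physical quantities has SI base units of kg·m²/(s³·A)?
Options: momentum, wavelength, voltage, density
Checking the SI base units of each option:
  momentum (p = mv): kg·m/s  ✗
  wavelength (λ = v/f): m  ✗
  voltage (V = IR): kg·m²/(s³·A)  ✓ matches
  density (ρ = m/V): kg/m³  ✗

Only voltage has units kg·m²/(s³·A).

Answer: voltage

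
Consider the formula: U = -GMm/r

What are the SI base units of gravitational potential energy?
Units of each symbol in U = -GMm/r:
  G (gravitational constant): m³/(kg·s²)
  M (mass): kg
  m (mass): kg
  r (distance): m  → in the denominator, contributes 1/m
  The minus sign does not affect the units.

Multiplying the contributions: [m³/(kg·s²)] · [kg] · [kg] · [1/m]
Adding exponents of each base unit: kg: 1, m: 2, s: -2
SI base units of gravitational potential energy: kg·m²/s²

Answer: kg·m²/s²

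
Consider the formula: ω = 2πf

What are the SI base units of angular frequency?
Units of each symbol in ω = 2πf:
  f (frequency): 1/s
  The factor 2π is dimensionless.

Multiplying the contributions: [1/s]
Adding exponents of each base unit: s: -1
SI base units of angular frequency: 1/s

Answer: 1/s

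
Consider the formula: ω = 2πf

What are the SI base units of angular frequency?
Units of each symbol in ω = 2πf:
  f (frequency): 1/s
  The factor 2π is dimensionless.

Multiplying the contributions: [1/s]
Adding exponents of each base unit: s: -1
SI base units of angular frequency: 1/s

Answer: 1/s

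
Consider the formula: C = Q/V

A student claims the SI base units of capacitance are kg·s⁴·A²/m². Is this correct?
Units of each symbol in C = Q/V:
  Q (charge, in coulombs): s·A
  V (voltage, in volts): kg·m²/(s³·A)  → in the denominator, contributes s³·A/(kg·m²)

Multiplying the contributions: [s·A] · [s³·A/(kg·m²)]
Adding exponents of each base unit: kg: -1, m: -2, s: 4, A: 2
SI base units of capacitance: s⁴·A²/(kg·m²)

The claimed units kg·s⁴·A²/m² (exponents kg: 1, m: -2, s: 4, A: 2) do not match the derived units s⁴·A²/(kg·m²) (exponents kg: -1, m: -2, s: 4, A: 2), so the claim is incorrect.

Answer: No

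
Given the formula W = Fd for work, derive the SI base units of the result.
Units of each symbol in W = Fd:
  F (force): kg·m/s²
  d (displacement): m

Multiplying the contributions: [kg·m/s²] · [m]
Adding exponents of each base unit: kg: 1, m: 2, s: -2
SI base units of work: kg·m²/s²

Answer: kg·m²/s²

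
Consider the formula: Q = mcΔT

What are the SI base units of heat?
Units of each symbol in Q = mcΔT:
  m (mass): kg
  c (specific heat capacity, in J/(kg·K)): m²/(s²·K)
  ΔT (temperature change): K

Multiplying the contributions: [kg] · [m²/(s²·K)] · [K]
Adding exponents of each base unit: kg: 1, m: 2, s: -2
SI base units of heat: kg·m²/s²

Answer: kg·m²/s²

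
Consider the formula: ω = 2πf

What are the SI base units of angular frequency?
Units of each symbol in ω = 2πf:
  f (frequency): 1/s
  The factor 2π is dimensionless.

Multiplying the contributions: [1/s]
Adding exponents of each base unit: s: -1
SI base units of angular frequency: 1/s

Answer: 1/s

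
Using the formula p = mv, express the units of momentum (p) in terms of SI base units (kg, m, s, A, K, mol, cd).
Units of each symbol in p = mv:
  m (mass): kg
  v (velocity): m/s

Multiplying the contributions: [kg] · [m/s]
Adding exponents of each base unit: kg: 1, m: 1, s: -1
SI base units of momentum: kg·m/s

Answer: kg·m/s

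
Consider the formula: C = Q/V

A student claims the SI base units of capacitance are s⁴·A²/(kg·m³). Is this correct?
Units of each symbol in C = Q/V:
  Q (charge, in coulombs): s·A
  V (voltage, in volts): kg·m²/(s³·A)  → in the denominator, contributes s³·A/(kg·m²)

Multiplying the contributions: [s·A] · [s³·A/(kg·m²)]
Adding exponents of each base unit: kg: -1, m: -2, s: 4, A: 2
SI base units of capacitance: s⁴·A²/(kg·m²)

The claimed units s⁴·A²/(kg·m³) (exponents kg: -1, m: -3, s: 4, A: 2) do not match the derived units s⁴·A²/(kg·m²) (exponents kg: -1, m: -2, s: 4, A: 2), so the claim is incorrect.

Answer: No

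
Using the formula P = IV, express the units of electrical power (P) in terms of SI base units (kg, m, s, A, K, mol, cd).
Units of each symbol in P = IV:
  I (current): A
  V (voltage, in volts): kg·m²/(s³·A)

Multiplying the contributions: [A] · [kg·m²/(s³·A)]
Adding exponents of each base unit: kg: 1, m: 2, s: -3
SI base units of electrical power: kg·m²/s³

Answer: kg·m²/s³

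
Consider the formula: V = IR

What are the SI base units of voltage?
Units of each symbol in V = IR:
  I (current): A
  R (resistance, in ohms): kg·m²/(s³·A²)

Multiplying the contributions: [A] · [kg·m²/(s³·A²)]
Adding exponents of each base unit: kg: 1, m: 2, s: -3, A: -1
SI base units of voltage: kg·m²/(s³·A)

Answer: kg·m²/(s³·A)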